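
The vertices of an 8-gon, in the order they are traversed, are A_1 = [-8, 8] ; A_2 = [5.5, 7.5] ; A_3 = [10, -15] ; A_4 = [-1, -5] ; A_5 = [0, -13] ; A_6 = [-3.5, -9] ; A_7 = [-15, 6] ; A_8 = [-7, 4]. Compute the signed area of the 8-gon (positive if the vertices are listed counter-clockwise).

Apply the surveyor's formula: 2A = Σ (x_i·y_{i+1} − x_{i+1}·y_i), indices taken mod 8.
Σ = (-104) + (-157.5) + (-65) + (13) + (-45.5) + (-156) + (-18) + (-24) = -557
Signed area = Σ/2 = -278.5 (negative ⇒ clockwise traversal).

-278.5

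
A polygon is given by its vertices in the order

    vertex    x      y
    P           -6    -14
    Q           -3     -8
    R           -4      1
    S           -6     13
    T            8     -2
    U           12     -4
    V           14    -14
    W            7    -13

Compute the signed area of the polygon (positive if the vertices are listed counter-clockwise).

-273.5

Apply the shoelace formula: 2A = Σ (x_i·y_{i+1} − x_{i+1}·y_i), indices taken mod 8.
Cross-terms: 6, -35, -46, -92, -8, -112, -84, -176  ⇒  Σ = -547
Signed area = Σ/2 = -273.5 (negative ⇒ clockwise traversal).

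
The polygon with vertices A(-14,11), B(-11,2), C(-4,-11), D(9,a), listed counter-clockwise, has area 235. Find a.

5

The doubled signed area Σ (x_i y_{i+1} − x_{i+1} y_i) is linear in a.
With a=0 it equals 420; the coefficient of a is 10 (from the two edges through D).
So 10·a + 420 = 2·235 = 470 ⇒ a = 5.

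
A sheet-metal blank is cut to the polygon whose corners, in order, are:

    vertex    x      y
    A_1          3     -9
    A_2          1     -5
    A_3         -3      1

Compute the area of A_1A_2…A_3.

2

Σ = (-6) + (-14) + (24) = 4
Area = |Σ|/2 = 2.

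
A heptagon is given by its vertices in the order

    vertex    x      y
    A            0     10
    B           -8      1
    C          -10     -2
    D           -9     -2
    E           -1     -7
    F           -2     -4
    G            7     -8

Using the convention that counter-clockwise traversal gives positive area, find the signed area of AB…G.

Apply the shoelace (surveyor's) formula: 2A = Σ (x_i·y_{i+1} − x_{i+1}·y_i), indices taken mod 7.
Σ = (80) + (26) + (2) + (61) + (-10) + (44) + (70) = 273
Signed area = Σ/2 = 136.5 (positive ⇒ counter-clockwise traversal).

136.5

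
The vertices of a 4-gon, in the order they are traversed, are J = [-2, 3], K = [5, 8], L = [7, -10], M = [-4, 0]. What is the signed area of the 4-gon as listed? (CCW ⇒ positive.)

-94.5

Apply the shoelace formula: 2A = Σ (x_i·y_{i+1} − x_{i+1}·y_i), indices taken mod 4.
Σ = (-31) + (-106) + (-40) + (-12) = -189
Signed area = Σ/2 = -94.5 (negative ⇒ clockwise traversal).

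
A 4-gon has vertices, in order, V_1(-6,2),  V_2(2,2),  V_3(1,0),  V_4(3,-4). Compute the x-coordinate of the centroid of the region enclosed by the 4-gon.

Apply the shoelace formula. First the cross-terms c_i = x_i·y_{i+1} − x_{i+1}·y_i:
  -16, -2, -4, -18  ⇒  2A = -40, A = -20.
Then Σ (x_i + x_{i+1})·c_i = 96, so x̄ = 96 / (6·(-20)) = -0.8.

-0.8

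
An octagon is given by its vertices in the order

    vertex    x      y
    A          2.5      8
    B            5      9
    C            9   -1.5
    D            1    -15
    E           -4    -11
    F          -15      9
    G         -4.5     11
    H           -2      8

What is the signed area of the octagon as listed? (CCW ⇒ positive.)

-343

Apply Gauss's area formula: 2A = Σ (x_i·y_{i+1} − x_{i+1}·y_i), indices taken mod 8.
A→B: (2.5)(9) − (5)(8) = -17.5
B→C: (5)(-1.5) − (9)(9) = -88.5
C→D: (9)(-15) − (1)(-1.5) = -133.5
D→E: (1)(-11) − (-4)(-15) = -71
E→F: (-4)(9) − (-15)(-11) = -201
F→G: (-15)(11) − (-4.5)(9) = -124.5
G→H: (-4.5)(8) − (-2)(11) = -14
H→A: (-2)(8) − (2.5)(8) = -36
Σ = -686
Signed area = Σ/2 = -343 (negative ⇒ clockwise traversal).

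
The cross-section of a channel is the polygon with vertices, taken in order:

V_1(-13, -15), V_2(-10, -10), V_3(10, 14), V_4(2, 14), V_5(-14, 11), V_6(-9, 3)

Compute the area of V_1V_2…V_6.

Apply the surveyor's formula: 2A = Σ (x_i·y_{i+1} − x_{i+1}·y_i), indices taken mod 6.
Cross-terms: -20, -40, 112, 218, 57, 174  ⇒  Σ = 501
Area = |Σ|/2 = 250.5.

250.5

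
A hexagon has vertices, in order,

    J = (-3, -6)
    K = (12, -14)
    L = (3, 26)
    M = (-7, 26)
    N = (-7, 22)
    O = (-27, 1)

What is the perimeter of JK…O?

126

|JK| = √((15)² + (-8)²) = √289 = 17
|KL| = √((-9)² + (40)²) = √1681 = 41
|LM| = √((-10)² + (0)²) = √100 = 10
|MN| = √((0)² + (-4)²) = √16 = 4
|NO| = √((-20)² + (-21)²) = √841 = 29
|OJ| = √((24)² + (-7)²) = √625 = 25
Perimeter = 17 + 41 + 10 + 4 + 29 + 25 = 126.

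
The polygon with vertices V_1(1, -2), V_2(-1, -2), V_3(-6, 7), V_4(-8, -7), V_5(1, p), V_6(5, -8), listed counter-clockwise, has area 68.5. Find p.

Write out the shoelace sum; only the two edges meeting at V_5 involve p:
2·Area = [((-8)·p − 1·(-7)) + (1·(-8) − 5·p)] + 73
       = -13·p + 72 = 137
⇒ p = -5.

-5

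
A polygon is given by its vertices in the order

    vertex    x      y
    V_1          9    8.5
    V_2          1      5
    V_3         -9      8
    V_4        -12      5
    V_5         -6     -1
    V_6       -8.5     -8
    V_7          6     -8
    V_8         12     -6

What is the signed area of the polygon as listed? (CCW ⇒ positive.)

277

Apply the shoelace (surveyor's) formula: 2A = Σ (x_i·y_{i+1} − x_{i+1}·y_i), indices taken mod 8.
Σ = (36.5) + (53) + (51) + (42) + (39.5) + (116) + (60) + (156) = 554
Signed area = Σ/2 = 277 (positive ⇒ counter-clockwise traversal).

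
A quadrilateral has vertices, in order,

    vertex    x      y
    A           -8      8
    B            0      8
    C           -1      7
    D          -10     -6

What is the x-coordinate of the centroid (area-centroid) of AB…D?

-493/81

Apply Gauss's area formula. First the cross-terms c_i = x_i·y_{i+1} − x_{i+1}·y_i:
  -64, 8, 76, -128  ⇒  2A = -108, A = -54.
Then Σ (x_i + x_{i+1})·c_i = 1972, so x̄ = 1972 / (6·(-54)) = -493/81.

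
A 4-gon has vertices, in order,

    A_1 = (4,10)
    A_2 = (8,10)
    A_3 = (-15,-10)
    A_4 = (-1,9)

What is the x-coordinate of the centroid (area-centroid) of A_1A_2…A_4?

-404/161

Apply Gauss's area formula. First the cross-terms c_i = x_i·y_{i+1} − x_{i+1}·y_i:
  -40, 70, -145, -46  ⇒  2A = -161, A = -80.5.
Then Σ (x_i + x_{i+1})·c_i = 1212, so x̄ = 1212 / (6·(-80.5)) = -404/161.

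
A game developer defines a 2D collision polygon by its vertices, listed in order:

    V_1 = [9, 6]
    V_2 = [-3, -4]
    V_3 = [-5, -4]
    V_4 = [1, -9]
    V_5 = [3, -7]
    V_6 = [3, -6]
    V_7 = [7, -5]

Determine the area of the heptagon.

V_1→V_2: (9)(-4) − (-3)(6) = -18
V_2→V_3: (-3)(-4) − (-5)(-4) = -8
V_3→V_4: (-5)(-9) − (1)(-4) = 49
V_4→V_5: (1)(-7) − (3)(-9) = 20
V_5→V_6: (3)(-6) − (3)(-7) = 3
V_6→V_7: (3)(-5) − (7)(-6) = 27
V_7→V_1: (7)(6) − (9)(-5) = 87
Σ = 160
Area = |Σ|/2 = 80.

80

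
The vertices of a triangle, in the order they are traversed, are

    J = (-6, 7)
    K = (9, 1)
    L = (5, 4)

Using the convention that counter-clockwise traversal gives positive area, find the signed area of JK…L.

10.5

Apply the surveyor's formula: 2A = Σ (x_i·y_{i+1} − x_{i+1}·y_i), indices taken mod 3.
Σ = (-69) + (31) + (59) = 21
Signed area = Σ/2 = 10.5 (positive ⇒ counter-clockwise traversal).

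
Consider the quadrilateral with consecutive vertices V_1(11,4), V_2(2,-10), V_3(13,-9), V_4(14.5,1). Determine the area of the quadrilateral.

V_1→V_2: (11)(-10) − (2)(4) = -118
V_2→V_3: (2)(-9) − (13)(-10) = 112
V_3→V_4: (13)(1) − (14.5)(-9) = 143.5
V_4→V_1: (14.5)(4) − (11)(1) = 47
Σ = 184.5
Area = |Σ|/2 = 92.25.

92.25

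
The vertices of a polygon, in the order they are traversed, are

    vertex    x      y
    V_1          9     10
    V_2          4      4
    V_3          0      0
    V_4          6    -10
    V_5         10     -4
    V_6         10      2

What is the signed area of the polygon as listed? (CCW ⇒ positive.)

Cross-terms: -4, 0, 0, 76, 60, 82  ⇒  Σ = 214
Signed area = Σ/2 = 107 (positive ⇒ counter-clockwise traversal).

107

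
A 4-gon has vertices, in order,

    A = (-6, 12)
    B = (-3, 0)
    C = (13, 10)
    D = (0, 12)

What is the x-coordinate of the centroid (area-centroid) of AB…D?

Apply Gauss's area formula. First the cross-terms c_i = x_i·y_{i+1} − x_{i+1}·y_i:
  36, -30, 156, 72  ⇒  2A = 234, A = 117.
Then Σ (x_i + x_{i+1})·c_i = 972, so x̄ = 972 / (6·117) = 18/13.

18/13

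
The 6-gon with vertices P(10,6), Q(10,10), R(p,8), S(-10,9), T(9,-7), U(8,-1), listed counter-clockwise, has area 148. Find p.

-2

Write out the shoelace sum; only the two edges meeting at R involve p:
2·Area = [(10·8 − p·10) + (p·9 − (-10)·8)] + 134
       = -1·p + 294 = 296
⇒ p = -2.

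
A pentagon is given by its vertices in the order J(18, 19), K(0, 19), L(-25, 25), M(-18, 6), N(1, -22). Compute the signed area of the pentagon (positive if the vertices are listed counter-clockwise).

Apply Gauss's area formula: 2A = Σ (x_i·y_{i+1} − x_{i+1}·y_i), indices taken mod 5.
Σ = (342) + (475) + (300) + (390) + (415) = 1922
Signed area = Σ/2 = 961 (positive ⇒ counter-clockwise traversal).

961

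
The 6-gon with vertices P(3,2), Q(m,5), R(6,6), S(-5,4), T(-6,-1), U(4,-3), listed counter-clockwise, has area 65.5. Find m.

6

The doubled signed area Σ (x_i y_{i+1} − x_{i+1} y_i) is linear in m.
With m=0 it equals 107; the coefficient of m is 4 (from the two edges through Q).
So 4·m + 107 = 2·65.5 = 131 ⇒ m = 6.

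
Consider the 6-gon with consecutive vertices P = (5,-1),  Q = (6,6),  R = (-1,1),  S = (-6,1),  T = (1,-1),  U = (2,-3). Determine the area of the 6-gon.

35

P→Q: (5)(6) − (6)(-1) = 36
Q→R: (6)(1) − (-1)(6) = 12
R→S: (-1)(1) − (-6)(1) = 5
S→T: (-6)(-1) − (1)(1) = 5
T→U: (1)(-3) − (2)(-1) = -1
U→P: (2)(-1) − (5)(-3) = 13
Σ = 70
Area = |Σ|/2 = 35.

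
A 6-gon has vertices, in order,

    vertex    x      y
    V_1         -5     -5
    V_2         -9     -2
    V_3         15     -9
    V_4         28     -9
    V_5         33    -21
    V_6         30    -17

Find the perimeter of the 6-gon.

98

|V_1V_2| = √((-4)² + (3)²) = √25 = 5
|V_2V_3| = √((24)² + (-7)²) = √625 = 25
|V_3V_4| = √((13)² + (0)²) = √169 = 13
|V_4V_5| = √((5)² + (-12)²) = √169 = 13
|V_5V_6| = √((-3)² + (4)²) = √25 = 5
|V_6V_1| = √((-35)² + (12)²) = √1369 = 37
Perimeter = 5 + 25 + 13 + 13 + 5 + 37 = 98.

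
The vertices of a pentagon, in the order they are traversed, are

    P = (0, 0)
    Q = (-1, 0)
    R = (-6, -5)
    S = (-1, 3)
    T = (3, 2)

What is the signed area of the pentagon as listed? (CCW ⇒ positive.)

-14.5

Σ = (0) + (5) + (-23) + (-11) + (0) = -29
Signed area = Σ/2 = -14.5 (negative ⇒ clockwise traversal).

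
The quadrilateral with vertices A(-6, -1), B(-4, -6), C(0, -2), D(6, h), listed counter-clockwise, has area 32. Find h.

The doubled signed area Σ (x_i y_{i+1} − x_{i+1} y_i) is linear in h.
With h=0 it equals 46; the coefficient of h is 6 (from the two edges through D).
So 6·h + 46 = 2·32 = 64 ⇒ h = 3.

3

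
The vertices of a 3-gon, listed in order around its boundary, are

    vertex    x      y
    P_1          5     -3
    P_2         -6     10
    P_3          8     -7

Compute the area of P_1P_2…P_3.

Apply Gauss's area formula: 2A = Σ (x_i·y_{i+1} − x_{i+1}·y_i), indices taken mod 3.
P_1→P_2: (5)(10) − (-6)(-3) = 32
P_2→P_3: (-6)(-7) − (8)(10) = -38
P_3→P_1: (8)(-3) − (5)(-7) = 11
Σ = 5
Area = |Σ|/2 = 2.5.

2.5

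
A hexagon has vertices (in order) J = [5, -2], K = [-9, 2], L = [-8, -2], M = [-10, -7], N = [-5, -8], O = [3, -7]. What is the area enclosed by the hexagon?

97.5

Σ = (-8) + (34) + (36) + (45) + (59) + (29) = 195
Area = |Σ|/2 = 97.5.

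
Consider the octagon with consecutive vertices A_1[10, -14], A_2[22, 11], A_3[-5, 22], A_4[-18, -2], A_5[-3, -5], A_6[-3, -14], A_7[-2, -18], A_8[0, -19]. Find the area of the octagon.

864

Apply the shoelace (surveyor's) formula: 2A = Σ (x_i·y_{i+1} − x_{i+1}·y_i), indices taken mod 8.
Cross-terms: 418, 539, 406, 84, 27, 26, 38, 190  ⇒  Σ = 1728
Area = |Σ|/2 = 864.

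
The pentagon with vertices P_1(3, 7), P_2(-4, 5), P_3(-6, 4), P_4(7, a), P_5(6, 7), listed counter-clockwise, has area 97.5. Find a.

-8

The doubled signed area Σ (x_i y_{i+1} − x_{i+1} y_i) is linear in a.
With a=0 it equals 99; the coefficient of a is -12 (from the two edges through P_4).
So -12·a + 99 = 2·97.5 = 195 ⇒ a = -8.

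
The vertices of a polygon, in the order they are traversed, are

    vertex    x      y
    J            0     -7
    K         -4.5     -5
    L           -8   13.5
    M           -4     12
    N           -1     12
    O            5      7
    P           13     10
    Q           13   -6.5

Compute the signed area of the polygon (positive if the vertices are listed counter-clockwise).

Apply the shoelace formula: 2A = Σ (x_i·y_{i+1} − x_{i+1}·y_i), indices taken mod 8.
Σ = (-31.5) + (-100.75) + (-42) + (-36) + (-67) + (-41) + (-214.5) + (-91) = -623.75
Signed area = Σ/2 = -311.875 (negative ⇒ clockwise traversal).

-311.875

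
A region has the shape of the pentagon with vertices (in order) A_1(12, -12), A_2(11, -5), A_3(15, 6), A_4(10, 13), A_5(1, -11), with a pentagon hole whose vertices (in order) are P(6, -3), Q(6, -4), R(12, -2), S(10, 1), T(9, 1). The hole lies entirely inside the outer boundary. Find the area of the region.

Outer boundary:
Apply the shoelace formula: 2A = Σ (x_i·y_{i+1} − x_{i+1}·y_i), indices taken mod 5.
Cross-terms: 72, 141, 135, -123, 120  ⇒  Σ = 345
Area = |Σ|/2 = 172.5.
Hole:
Apply the surveyor's formula: 2A = Σ (x_i·y_{i+1} − x_{i+1}·y_i), indices taken mod 5.
Σ = (-6) + (36) + (32) + (1) + (-33) = 30
Area = |Σ|/2 = 15.
Net area = 172.5 − 15 = 157.5.

157.5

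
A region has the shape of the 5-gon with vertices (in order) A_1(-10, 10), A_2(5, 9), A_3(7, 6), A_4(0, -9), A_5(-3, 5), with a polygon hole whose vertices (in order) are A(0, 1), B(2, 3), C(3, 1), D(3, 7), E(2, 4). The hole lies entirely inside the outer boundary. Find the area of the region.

117

Outer boundary:
Apply Gauss's area formula: 2A = Σ (x_i·y_{i+1} − x_{i+1}·y_i), indices taken mod 5.
Cross-terms: -140, -33, -63, -27, 20  ⇒  Σ = -243
Area = |Σ|/2 = 121.5.
Hole:
Apply Gauss's area formula: 2A = Σ (x_i·y_{i+1} − x_{i+1}·y_i), indices taken mod 5.
Σ = (-2) + (-7) + (18) + (-2) + (2) = 9
Area = |Σ|/2 = 4.5.
Net area = 121.5 − 4.5 = 117.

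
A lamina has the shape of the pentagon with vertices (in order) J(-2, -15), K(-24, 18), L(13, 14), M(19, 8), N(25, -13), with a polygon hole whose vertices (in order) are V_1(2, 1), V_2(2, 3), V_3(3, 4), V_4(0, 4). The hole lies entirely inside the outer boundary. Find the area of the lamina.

Outer boundary:
Apply Gauss's area formula: 2A = Σ (x_i·y_{i+1} − x_{i+1}·y_i), indices taken mod 5.
Cross-terms: -396, -570, -162, -447, -401  ⇒  Σ = -1976
Area = |Σ|/2 = 988.
Hole:
V_1→V_2: (2)(3) − (2)(1) = 4
V_2→V_3: (2)(4) − (3)(3) = -1
V_3→V_4: (3)(4) − (0)(4) = 12
V_4→V_1: (0)(1) − (2)(4) = -8
Σ = 7
Area = |Σ|/2 = 3.5.
Net area = 988 − 3.5 = 984.5.

984.5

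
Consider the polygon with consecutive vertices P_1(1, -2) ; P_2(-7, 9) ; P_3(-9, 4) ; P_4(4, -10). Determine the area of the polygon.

Apply the shoelace (surveyor's) formula: 2A = Σ (x_i·y_{i+1} − x_{i+1}·y_i), indices taken mod 4.
Σ = (-5) + (53) + (74) + (2) = 124
Area = |Σ|/2 = 62.

62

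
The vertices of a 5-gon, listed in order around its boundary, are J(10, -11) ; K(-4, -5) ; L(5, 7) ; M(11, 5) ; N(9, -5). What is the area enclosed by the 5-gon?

Σ = (-94) + (-3) + (-52) + (-100) + (-49) = -298
Area = |Σ|/2 = 149.

149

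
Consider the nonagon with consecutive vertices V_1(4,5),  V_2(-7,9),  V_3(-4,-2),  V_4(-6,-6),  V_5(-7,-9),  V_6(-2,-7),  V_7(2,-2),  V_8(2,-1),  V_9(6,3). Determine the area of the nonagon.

113

Cross-terms: 71, 50, 12, 12, 31, 18, 2, 12, 18  ⇒  Σ = 226
Area = |Σ|/2 = 113.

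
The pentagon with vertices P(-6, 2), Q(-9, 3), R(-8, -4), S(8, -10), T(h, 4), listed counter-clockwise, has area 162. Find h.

8

The doubled signed area Σ (x_i y_{i+1} − x_{i+1} y_i) is linear in h.
With h=0 it equals 228; the coefficient of h is 12 (from the two edges through T).
So 12·h + 228 = 2·162 = 324 ⇒ h = 8.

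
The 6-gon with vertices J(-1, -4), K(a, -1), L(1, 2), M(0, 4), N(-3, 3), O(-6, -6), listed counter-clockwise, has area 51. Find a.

Write out the shoelace sum; only the two edges meeting at K involve a:
2·Area = [((-1)·(-1) − a·(-4)) + (a·2 − 1·(-1))] + 70
       = 6·a + 72 = 102
⇒ a = 5.

5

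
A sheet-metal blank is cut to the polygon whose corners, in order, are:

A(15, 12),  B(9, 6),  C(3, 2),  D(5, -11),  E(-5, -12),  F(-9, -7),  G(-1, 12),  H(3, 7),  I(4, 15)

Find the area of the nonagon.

Σ = (-18) + (0) + (-43) + (-115) + (-73) + (-115) + (-43) + (17) + (-177) = -567
Area = |Σ|/2 = 283.5.

283.5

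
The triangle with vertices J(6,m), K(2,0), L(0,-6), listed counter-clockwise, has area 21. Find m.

-9

The doubled signed area Σ (x_i y_{i+1} − x_{i+1} y_i) is linear in m.
With m=0 it equals 24; the coefficient of m is -2 (from the two edges through J).
So -2·m + 24 = 2·21 = 42 ⇒ m = -9.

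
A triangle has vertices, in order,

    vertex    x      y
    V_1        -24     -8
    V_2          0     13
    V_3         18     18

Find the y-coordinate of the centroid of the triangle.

23/3

Apply Gauss's area formula. First the cross-terms c_i = x_i·y_{i+1} − x_{i+1}·y_i:
  -312, -234, 288  ⇒  2A = -258, A = -129.
Then Σ (y_i + y_{i+1})·c_i = -5934, so ȳ = -5934 / (6·(-129)) = 23/3.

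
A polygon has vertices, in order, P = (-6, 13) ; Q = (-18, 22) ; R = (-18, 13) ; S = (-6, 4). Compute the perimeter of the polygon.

48

|PQ| = √((-12)² + (9)²) = √225 = 15
|QR| = √((0)² + (-9)²) = √81 = 9
|RS| = √((12)² + (-9)²) = √225 = 15
|SP| = √((0)² + (9)²) = √81 = 9
Perimeter = 15 + 9 + 15 + 9 = 48.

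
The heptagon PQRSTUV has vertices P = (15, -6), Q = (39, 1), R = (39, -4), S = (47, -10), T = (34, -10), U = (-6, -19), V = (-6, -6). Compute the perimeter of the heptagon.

|PQ| = √((24)² + (7)²) = √625 = 25
|QR| = √((0)² + (-5)²) = √25 = 5
|RS| = √((8)² + (-6)²) = √100 = 10
|ST| = √((-13)² + (0)²) = √169 = 13
|TU| = √((-40)² + (-9)²) = √1681 = 41
|UV| = √((0)² + (13)²) = √169 = 13
|VP| = √((21)² + (0)²) = √441 = 21
Perimeter = 25 + 5 + 10 + 13 + 41 + 13 + 21 = 128.

128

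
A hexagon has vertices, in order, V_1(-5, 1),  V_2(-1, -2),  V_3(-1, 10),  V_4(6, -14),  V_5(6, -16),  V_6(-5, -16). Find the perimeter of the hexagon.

|V_1V_2| = √((4)² + (-3)²) = √25 = 5
|V_2V_3| = √((0)² + (12)²) = √144 = 12
|V_3V_4| = √((7)² + (-24)²) = √625 = 25
|V_4V_5| = √((0)² + (-2)²) = √4 = 2
|V_5V_6| = √((-11)² + (0)²) = √121 = 11
|V_6V_1| = √((0)² + (17)²) = √289 = 17
Perimeter = 5 + 12 + 25 + 2 + 11 + 17 = 72.

72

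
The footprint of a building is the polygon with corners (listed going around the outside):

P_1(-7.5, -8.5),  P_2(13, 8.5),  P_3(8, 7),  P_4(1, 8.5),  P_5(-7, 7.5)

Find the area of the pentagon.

156.75

Σ = (46.75) + (23) + (61) + (67) + (115.75) = 313.5
Area = |Σ|/2 = 156.75.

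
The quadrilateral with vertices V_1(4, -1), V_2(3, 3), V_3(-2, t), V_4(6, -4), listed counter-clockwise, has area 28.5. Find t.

The doubled signed area Σ (x_i y_{i+1} − x_{i+1} y_i) is linear in t.
With t=0 it equals 39; the coefficient of t is -3 (from the two edges through V_3).
So -3·t + 39 = 2·28.5 = 57 ⇒ t = -6.

-6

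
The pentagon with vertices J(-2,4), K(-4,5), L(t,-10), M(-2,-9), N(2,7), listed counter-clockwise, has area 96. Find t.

The doubled signed area Σ (x_i y_{i+1} − x_{i+1} y_i) is linear in t.
With t=0 it equals 52; the coefficient of t is -14 (from the two edges through L).
So -14·t + 52 = 2·96 = 192 ⇒ t = -10.

-10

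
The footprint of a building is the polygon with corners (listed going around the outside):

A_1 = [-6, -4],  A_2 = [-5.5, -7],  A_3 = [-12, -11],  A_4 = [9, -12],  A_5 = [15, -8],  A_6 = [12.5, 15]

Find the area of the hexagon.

356.25

Σ = (20) + (-23.5) + (243) + (108) + (325) + (40) = 712.5
Area = |Σ|/2 = 356.25.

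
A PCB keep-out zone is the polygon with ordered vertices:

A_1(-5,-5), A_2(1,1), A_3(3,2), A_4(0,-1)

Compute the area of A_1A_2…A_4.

4.5

Σ = (0) + (-1) + (-3) + (-5) = -9
Area = |Σ|/2 = 4.5.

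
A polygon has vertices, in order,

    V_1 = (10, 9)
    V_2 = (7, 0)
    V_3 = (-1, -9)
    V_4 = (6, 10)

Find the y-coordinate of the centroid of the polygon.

Apply the shoelace (surveyor's) formula. First the cross-terms c_i = x_i·y_{i+1} − x_{i+1}·y_i:
  -63, -63, 44, -46  ⇒  2A = -128, A = -64.
Then Σ (y_i + y_{i+1})·c_i = -830, so ȳ = -830 / (6·(-64)) = 415/192.

415/192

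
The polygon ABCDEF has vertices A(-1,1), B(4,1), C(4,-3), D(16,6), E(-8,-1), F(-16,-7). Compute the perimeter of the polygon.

|AB| = √((5)² + (0)²) = √25 = 5
|BC| = √((0)² + (-4)²) = √16 = 4
|CD| = √((12)² + (9)²) = √225 = 15
|DE| = √((-24)² + (-7)²) = √625 = 25
|EF| = √((-8)² + (-6)²) = √100 = 10
|FA| = √((15)² + (8)²) = √289 = 17
Perimeter = 5 + 4 + 15 + 25 + 10 + 17 = 76.

76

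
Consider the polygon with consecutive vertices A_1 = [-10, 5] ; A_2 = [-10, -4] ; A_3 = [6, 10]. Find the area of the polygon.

72

Apply the surveyor's formula: 2A = Σ (x_i·y_{i+1} − x_{i+1}·y_i), indices taken mod 3.
Σ = (90) + (-76) + (130) = 144
Area = |Σ|/2 = 72.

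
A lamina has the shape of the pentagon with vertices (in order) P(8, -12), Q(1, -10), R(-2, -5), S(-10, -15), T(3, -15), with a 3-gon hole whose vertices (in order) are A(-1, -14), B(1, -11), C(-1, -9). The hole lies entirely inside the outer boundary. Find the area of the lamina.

Outer boundary:
Σ = (-68) + (-25) + (-20) + (195) + (84) = 166
Area = |Σ|/2 = 83.
Hole:
Apply Gauss's area formula: 2A = Σ (x_i·y_{i+1} − x_{i+1}·y_i), indices taken mod 3.
A→B: (-1)(-11) − (1)(-14) = 25
B→C: (1)(-9) − (-1)(-11) = -20
C→A: (-1)(-14) − (-1)(-9) = 5
Σ = 10
Area = |Σ|/2 = 5.
Net area = 83 − 5 = 78.

78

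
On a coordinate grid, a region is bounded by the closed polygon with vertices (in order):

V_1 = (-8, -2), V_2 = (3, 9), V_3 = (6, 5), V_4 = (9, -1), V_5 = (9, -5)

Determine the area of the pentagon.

125

V_1→V_2: (-8)(9) − (3)(-2) = -66
V_2→V_3: (3)(5) − (6)(9) = -39
V_3→V_4: (6)(-1) − (9)(5) = -51
V_4→V_5: (9)(-5) − (9)(-1) = -36
V_5→V_1: (9)(-2) − (-8)(-5) = -58
Σ = -250
Area = |Σ|/2 = 125.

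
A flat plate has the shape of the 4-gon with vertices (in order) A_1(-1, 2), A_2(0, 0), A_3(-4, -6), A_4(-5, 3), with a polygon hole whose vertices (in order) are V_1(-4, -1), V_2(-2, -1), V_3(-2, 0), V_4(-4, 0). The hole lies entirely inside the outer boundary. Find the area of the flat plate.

22.5

Outer boundary:
Apply Gauss's area formula: 2A = Σ (x_i·y_{i+1} − x_{i+1}·y_i), indices taken mod 4.
Σ = (0) + (0) + (-42) + (-7) = -49
Area = |Σ|/2 = 24.5.
Hole:
Σ = (2) + (-2) + (0) + (4) = 4
Area = |Σ|/2 = 2.
Net area = 24.5 − 2 = 22.5.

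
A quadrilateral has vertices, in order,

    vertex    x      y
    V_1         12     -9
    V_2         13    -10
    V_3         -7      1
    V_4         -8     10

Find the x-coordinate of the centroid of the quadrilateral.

-107/170

Apply the shoelace formula. First the cross-terms c_i = x_i·y_{i+1} − x_{i+1}·y_i:
  -3, -57, -62, -48  ⇒  2A = -170, A = -85.
Then Σ (x_i + x_{i+1})·c_i = 321, so x̄ = 321 / (6·(-85)) = -107/170.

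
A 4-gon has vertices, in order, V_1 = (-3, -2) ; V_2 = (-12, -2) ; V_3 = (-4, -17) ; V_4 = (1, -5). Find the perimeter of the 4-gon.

44

|V_1V_2| = √((-9)² + (0)²) = √81 = 9
|V_2V_3| = √((8)² + (-15)²) = √289 = 17
|V_3V_4| = √((5)² + (12)²) = √169 = 13
|V_4V_1| = √((-4)² + (3)²) = √25 = 5
Perimeter = 9 + 17 + 13 + 5 = 44.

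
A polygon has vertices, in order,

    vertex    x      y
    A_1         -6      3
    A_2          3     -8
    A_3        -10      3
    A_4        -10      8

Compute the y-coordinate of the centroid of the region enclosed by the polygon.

Apply the surveyor's formula. First the cross-terms c_i = x_i·y_{i+1} − x_{i+1}·y_i:
  39, -71, -50, 18  ⇒  2A = -64, A = -32.
Then Σ (y_i + y_{i+1})·c_i = -192, so ȳ = -192 / (6·(-32)) = 1.

1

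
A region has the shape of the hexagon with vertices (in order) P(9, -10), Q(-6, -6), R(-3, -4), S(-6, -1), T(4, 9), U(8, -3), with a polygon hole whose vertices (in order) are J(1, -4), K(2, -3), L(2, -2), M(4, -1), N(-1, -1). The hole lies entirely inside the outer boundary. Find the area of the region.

151.5

Outer boundary:
Apply the shoelace (surveyor's) formula: 2A = Σ (x_i·y_{i+1} − x_{i+1}·y_i), indices taken mod 6.
Cross-terms: -114, 6, -21, -50, -84, -53  ⇒  Σ = -316
Area = |Σ|/2 = 158.
Hole:
Σ = (5) + (2) + (6) + (-5) + (5) = 13
Area = |Σ|/2 = 6.5.
Net area = 158 − 6.5 = 151.5.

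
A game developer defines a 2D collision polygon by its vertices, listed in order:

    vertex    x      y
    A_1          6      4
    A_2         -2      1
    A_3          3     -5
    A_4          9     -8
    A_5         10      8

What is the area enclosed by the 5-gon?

Apply the surveyor's formula: 2A = Σ (x_i·y_{i+1} − x_{i+1}·y_i), indices taken mod 5.
A_1→A_2: (6)(1) − (-2)(4) = 14
A_2→A_3: (-2)(-5) − (3)(1) = 7
A_3→A_4: (3)(-8) − (9)(-5) = 21
A_4→A_5: (9)(8) − (10)(-8) = 152
A_5→A_1: (10)(4) − (6)(8) = -8
Σ = 186
Area = |Σ|/2 = 93.

93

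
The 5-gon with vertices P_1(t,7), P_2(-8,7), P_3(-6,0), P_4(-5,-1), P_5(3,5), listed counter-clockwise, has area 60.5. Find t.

The doubled signed area Σ (x_i y_{i+1} − x_{i+1} y_i) is linear in t.
With t=0 it equals 103; the coefficient of t is 2 (from the two edges through P_1).
So 2·t + 103 = 2·60.5 = 121 ⇒ t = 9.

9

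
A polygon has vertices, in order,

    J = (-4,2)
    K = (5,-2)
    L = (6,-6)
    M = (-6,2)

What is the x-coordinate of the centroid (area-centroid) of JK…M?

Apply Gauss's area formula. First the cross-terms c_i = x_i·y_{i+1} − x_{i+1}·y_i:
  -2, -18, -24, -4  ⇒  2A = -48, A = -24.
Then Σ (x_i + x_{i+1})·c_i = -160, so x̄ = -160 / (6·(-24)) = 10/9.

10/9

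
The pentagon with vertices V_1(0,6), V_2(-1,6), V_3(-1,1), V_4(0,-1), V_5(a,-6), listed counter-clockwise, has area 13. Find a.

Write out the shoelace sum; only the two edges meeting at V_5 involve a:
2·Area = [(0·(-6) − a·(-1)) + (a·6 − 0·(-6))] + 12
       = 7·a + 12 = 26
⇒ a = 2.

2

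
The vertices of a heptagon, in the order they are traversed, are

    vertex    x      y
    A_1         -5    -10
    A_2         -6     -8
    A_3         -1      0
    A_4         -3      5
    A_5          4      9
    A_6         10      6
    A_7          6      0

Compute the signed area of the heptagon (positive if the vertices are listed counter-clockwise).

A_1→A_2: (-5)(-8) − (-6)(-10) = -20
A_2→A_3: (-6)(0) − (-1)(-8) = -8
A_3→A_4: (-1)(5) − (-3)(0) = -5
A_4→A_5: (-3)(9) − (4)(5) = -47
A_5→A_6: (4)(6) − (10)(9) = -66
A_6→A_7: (10)(0) − (6)(6) = -36
A_7→A_1: (6)(-10) − (-5)(0) = -60
Σ = -242
Signed area = Σ/2 = -121 (negative ⇒ clockwise traversal).

-121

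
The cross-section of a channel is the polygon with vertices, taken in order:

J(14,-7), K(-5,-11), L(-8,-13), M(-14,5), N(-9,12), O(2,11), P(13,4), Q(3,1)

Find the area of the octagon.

Apply the shoelace (surveyor's) formula: 2A = Σ (x_i·y_{i+1} − x_{i+1}·y_i), indices taken mod 8.
Σ = (-189) + (-23) + (-222) + (-123) + (-123) + (-135) + (1) + (-35) = -849
Area = |Σ|/2 = 424.5.

424.5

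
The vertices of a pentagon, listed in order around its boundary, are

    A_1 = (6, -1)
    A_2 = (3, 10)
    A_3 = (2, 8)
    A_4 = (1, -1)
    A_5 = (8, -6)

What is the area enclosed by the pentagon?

43.5

Apply the shoelace formula: 2A = Σ (x_i·y_{i+1} − x_{i+1}·y_i), indices taken mod 5.
Cross-terms: 63, 4, -10, 2, 28  ⇒  Σ = 87
Area = |Σ|/2 = 43.5.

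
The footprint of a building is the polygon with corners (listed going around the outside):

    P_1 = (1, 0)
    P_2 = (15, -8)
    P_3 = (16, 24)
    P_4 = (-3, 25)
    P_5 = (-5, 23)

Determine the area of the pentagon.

Σ = (-8) + (488) + (472) + (56) + (-23) = 985
Area = |Σ|/2 = 492.5.

492.5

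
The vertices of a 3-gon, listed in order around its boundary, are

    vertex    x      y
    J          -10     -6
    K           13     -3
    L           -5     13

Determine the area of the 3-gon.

Apply the surveyor's formula: 2A = Σ (x_i·y_{i+1} − x_{i+1}·y_i), indices taken mod 3.
Cross-terms: 108, 154, 160  ⇒  Σ = 422
Area = |Σ|/2 = 211.

211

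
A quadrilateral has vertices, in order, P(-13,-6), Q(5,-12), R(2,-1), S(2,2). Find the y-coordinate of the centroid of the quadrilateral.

-5.4

Apply the surveyor's formula. First the cross-terms c_i = x_i·y_{i+1} − x_{i+1}·y_i:
  186, 19, 6, 14  ⇒  2A = 225, A = 112.5.
Then Σ (y_i + y_{i+1})·c_i = -3645, so ȳ = -3645 / (6·112.5) = -5.4.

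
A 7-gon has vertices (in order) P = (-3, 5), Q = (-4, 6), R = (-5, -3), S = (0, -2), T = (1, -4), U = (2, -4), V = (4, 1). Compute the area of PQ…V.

50.5

Cross-terms: 2, 42, 10, 2, 4, 18, 23  ⇒  Σ = 101
Area = |Σ|/2 = 50.5.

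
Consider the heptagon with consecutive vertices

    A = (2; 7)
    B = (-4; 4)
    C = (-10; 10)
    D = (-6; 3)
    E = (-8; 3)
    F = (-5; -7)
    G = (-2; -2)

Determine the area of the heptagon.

64.5

Apply the surveyor's formula: 2A = Σ (x_i·y_{i+1} − x_{i+1}·y_i), indices taken mod 7.
A→B: (2)(4) − (-4)(7) = 36
B→C: (-4)(10) − (-10)(4) = 0
C→D: (-10)(3) − (-6)(10) = 30
D→E: (-6)(3) − (-8)(3) = 6
E→F: (-8)(-7) − (-5)(3) = 71
F→G: (-5)(-2) − (-2)(-7) = -4
G→A: (-2)(7) − (2)(-2) = -10
Σ = 129
Area = |Σ|/2 = 64.5.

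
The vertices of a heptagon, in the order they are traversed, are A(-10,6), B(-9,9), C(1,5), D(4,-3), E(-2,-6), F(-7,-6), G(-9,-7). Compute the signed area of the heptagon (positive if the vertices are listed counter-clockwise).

A→B: (-10)(9) − (-9)(6) = -36
B→C: (-9)(5) − (1)(9) = -54
C→D: (1)(-3) − (4)(5) = -23
D→E: (4)(-6) − (-2)(-3) = -30
E→F: (-2)(-6) − (-7)(-6) = -30
F→G: (-7)(-7) − (-9)(-6) = -5
G→A: (-9)(6) − (-10)(-7) = -124
Σ = -302
Signed area = Σ/2 = -151 (negative ⇒ clockwise traversal).

-151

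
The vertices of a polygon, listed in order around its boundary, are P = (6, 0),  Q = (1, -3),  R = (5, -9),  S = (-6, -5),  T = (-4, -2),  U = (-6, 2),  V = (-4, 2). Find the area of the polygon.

P→Q: (6)(-3) − (1)(0) = -18
Q→R: (1)(-9) − (5)(-3) = 6
R→S: (5)(-5) − (-6)(-9) = -79
S→T: (-6)(-2) − (-4)(-5) = -8
T→U: (-4)(2) − (-6)(-2) = -20
U→V: (-6)(2) − (-4)(2) = -4
V→P: (-4)(0) − (6)(2) = -12
Σ = -135
Area = |Σ|/2 = 67.5.

67.5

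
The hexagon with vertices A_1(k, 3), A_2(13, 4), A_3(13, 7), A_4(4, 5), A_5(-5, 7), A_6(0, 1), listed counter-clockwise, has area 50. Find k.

5

Write out the shoelace sum; only the two edges meeting at A_1 involve k:
2·Area = [(0·3 − k·1) + (k·4 − 13·3)] + 124
       = 3·k + 85 = 100
⇒ k = 5.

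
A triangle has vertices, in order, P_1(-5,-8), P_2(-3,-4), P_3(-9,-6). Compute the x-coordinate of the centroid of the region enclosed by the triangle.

-17/3

Apply Gauss's area formula. First the cross-terms c_i = x_i·y_{i+1} − x_{i+1}·y_i:
  -4, -18, 42  ⇒  2A = 20, A = 10.
Then Σ (x_i + x_{i+1})·c_i = -340, so x̄ = -340 / (6·10) = -17/3.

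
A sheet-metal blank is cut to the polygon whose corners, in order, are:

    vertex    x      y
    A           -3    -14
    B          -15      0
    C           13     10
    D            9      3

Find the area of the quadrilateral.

264

Apply the shoelace (surveyor's) formula: 2A = Σ (x_i·y_{i+1} − x_{i+1}·y_i), indices taken mod 4.
Cross-terms: -210, -150, -51, -117  ⇒  Σ = -528
Area = |Σ|/2 = 264.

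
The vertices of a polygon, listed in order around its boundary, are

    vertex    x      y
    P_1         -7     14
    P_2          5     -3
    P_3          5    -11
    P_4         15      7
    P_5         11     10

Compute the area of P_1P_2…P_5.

204

Apply the shoelace formula: 2A = Σ (x_i·y_{i+1} − x_{i+1}·y_i), indices taken mod 5.
Cross-terms: -49, -40, 200, 73, 224  ⇒  Σ = 408
Area = |Σ|/2 = 204.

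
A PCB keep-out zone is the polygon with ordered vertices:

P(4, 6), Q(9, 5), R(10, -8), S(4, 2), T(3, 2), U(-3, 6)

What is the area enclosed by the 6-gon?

P→Q: (4)(5) − (9)(6) = -34
Q→R: (9)(-8) − (10)(5) = -122
R→S: (10)(2) − (4)(-8) = 52
S→T: (4)(2) − (3)(2) = 2
T→U: (3)(6) − (-3)(2) = 24
U→P: (-3)(6) − (4)(6) = -42
Σ = -120
Area = |Σ|/2 = 60.

60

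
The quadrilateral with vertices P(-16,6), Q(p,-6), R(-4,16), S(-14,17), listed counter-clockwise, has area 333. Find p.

The doubled signed area Σ (x_i y_{i+1} − x_{i+1} y_i) is linear in p.
With p=0 it equals 416; the coefficient of p is 10 (from the two edges through Q).
So 10·p + 416 = 2·333 = 666 ⇒ p = 25.

25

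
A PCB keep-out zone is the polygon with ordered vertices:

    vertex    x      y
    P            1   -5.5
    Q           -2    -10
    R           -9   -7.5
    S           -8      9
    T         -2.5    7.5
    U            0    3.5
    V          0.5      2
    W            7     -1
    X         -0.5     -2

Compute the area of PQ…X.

Apply Gauss's area formula: 2A = Σ (x_i·y_{i+1} − x_{i+1}·y_i), indices taken mod 9.
Σ = (-21) + (-75) + (-141) + (-37.5) + (-8.75) + (-1.75) + (-14.5) + (-14.5) + (4.75) = -309.25
Area = |Σ|/2 = 154.625.

154.625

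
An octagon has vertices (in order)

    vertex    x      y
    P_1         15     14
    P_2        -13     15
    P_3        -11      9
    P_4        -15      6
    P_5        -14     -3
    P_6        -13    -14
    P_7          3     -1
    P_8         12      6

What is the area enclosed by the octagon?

486.5

Σ = (407) + (48) + (69) + (129) + (157) + (55) + (30) + (78) = 973
Area = |Σ|/2 = 486.5.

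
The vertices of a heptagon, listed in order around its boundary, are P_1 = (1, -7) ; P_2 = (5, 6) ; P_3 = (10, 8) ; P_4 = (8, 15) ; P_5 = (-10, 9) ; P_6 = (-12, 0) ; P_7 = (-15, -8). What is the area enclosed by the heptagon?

Σ = (41) + (-20) + (86) + (222) + (108) + (96) + (113) = 646
Area = |Σ|/2 = 323.

323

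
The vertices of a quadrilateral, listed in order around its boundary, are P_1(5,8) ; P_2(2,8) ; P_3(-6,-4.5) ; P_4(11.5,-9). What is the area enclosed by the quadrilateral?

152.875

Apply the surveyor's formula: 2A = Σ (x_i·y_{i+1} − x_{i+1}·y_i), indices taken mod 4.
P_1→P_2: (5)(8) − (2)(8) = 24
P_2→P_3: (2)(-4.5) − (-6)(8) = 39
P_3→P_4: (-6)(-9) − (11.5)(-4.5) = 105.75
P_4→P_1: (11.5)(8) − (5)(-9) = 137
Σ = 305.75
Area = |Σ|/2 = 152.875.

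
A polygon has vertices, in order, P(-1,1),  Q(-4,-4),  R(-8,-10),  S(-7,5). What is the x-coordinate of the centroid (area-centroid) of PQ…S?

-5.3125

Apply the shoelace formula. First the cross-terms c_i = x_i·y_{i+1} − x_{i+1}·y_i:
  8, 8, -110, -2  ⇒  2A = -96, A = -48.
Then Σ (x_i + x_{i+1})·c_i = 1530, so x̄ = 1530 / (6·(-48)) = -5.3125.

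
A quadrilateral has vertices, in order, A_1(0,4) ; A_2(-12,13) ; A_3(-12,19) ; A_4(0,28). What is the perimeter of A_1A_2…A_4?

60

|A_1A_2| = √((-12)² + (9)²) = √225 = 15
|A_2A_3| = √((0)² + (6)²) = √36 = 6
|A_3A_4| = √((12)² + (9)²) = √225 = 15
|A_4A_1| = √((0)² + (-24)²) = √576 = 24
Perimeter = 15 + 6 + 15 + 24 = 60.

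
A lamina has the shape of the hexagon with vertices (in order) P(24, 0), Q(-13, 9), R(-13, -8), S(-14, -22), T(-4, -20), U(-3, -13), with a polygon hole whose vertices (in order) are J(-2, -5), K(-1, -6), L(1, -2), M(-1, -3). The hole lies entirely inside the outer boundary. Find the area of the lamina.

Outer boundary:
Apply the shoelace (surveyor's) formula: 2A = Σ (x_i·y_{i+1} − x_{i+1}·y_i), indices taken mod 6.
Σ = (216) + (221) + (174) + (192) + (-8) + (312) = 1107
Area = |Σ|/2 = 553.5.
Hole:
Σ = (7) + (8) + (-5) + (-1) = 9
Area = |Σ|/2 = 4.5.
Net area = 553.5 − 4.5 = 549.

549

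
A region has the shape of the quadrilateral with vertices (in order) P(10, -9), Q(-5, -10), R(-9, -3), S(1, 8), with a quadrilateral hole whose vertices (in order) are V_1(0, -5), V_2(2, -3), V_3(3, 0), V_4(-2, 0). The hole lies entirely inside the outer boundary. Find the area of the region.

Outer boundary:
Apply the shoelace (surveyor's) formula: 2A = Σ (x_i·y_{i+1} − x_{i+1}·y_i), indices taken mod 4.
Σ = (-145) + (-75) + (-69) + (-89) = -378
Area = |Σ|/2 = 189.
Hole:
Apply the surveyor's formula: 2A = Σ (x_i·y_{i+1} − x_{i+1}·y_i), indices taken mod 4.
V_1→V_2: (0)(-3) − (2)(-5) = 10
V_2→V_3: (2)(0) − (3)(-3) = 9
V_3→V_4: (3)(0) − (-2)(0) = 0
V_4→V_1: (-2)(-5) − (0)(0) = 10
Σ = 29
Area = |Σ|/2 = 14.5.
Net area = 189 − 14.5 = 174.5.

174.5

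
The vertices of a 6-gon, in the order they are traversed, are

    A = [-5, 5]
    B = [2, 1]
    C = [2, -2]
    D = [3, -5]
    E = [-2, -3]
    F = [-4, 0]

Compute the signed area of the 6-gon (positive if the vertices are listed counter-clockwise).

-38

Apply the surveyor's formula: 2A = Σ (x_i·y_{i+1} − x_{i+1}·y_i), indices taken mod 6.
Σ = (-15) + (-6) + (-4) + (-19) + (-12) + (-20) = -76
Signed area = Σ/2 = -38 (negative ⇒ clockwise traversal).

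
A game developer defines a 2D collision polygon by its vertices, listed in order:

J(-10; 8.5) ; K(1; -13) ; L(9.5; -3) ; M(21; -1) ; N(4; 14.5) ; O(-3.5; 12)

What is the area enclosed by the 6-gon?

396.5

Apply Gauss's area formula: 2A = Σ (x_i·y_{i+1} − x_{i+1}·y_i), indices taken mod 6.
Σ = (121.5) + (120.5) + (53.5) + (308.5) + (98.75) + (90.25) = 793
Area = |Σ|/2 = 396.5.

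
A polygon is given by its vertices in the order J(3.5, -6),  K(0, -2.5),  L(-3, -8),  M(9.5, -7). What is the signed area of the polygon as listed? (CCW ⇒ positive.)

24.125

Apply the shoelace formula: 2A = Σ (x_i·y_{i+1} − x_{i+1}·y_i), indices taken mod 4.
Cross-terms: -8.75, -7.5, 97, -32.5  ⇒  Σ = 48.25
Signed area = Σ/2 = 24.125 (positive ⇒ counter-clockwise traversal).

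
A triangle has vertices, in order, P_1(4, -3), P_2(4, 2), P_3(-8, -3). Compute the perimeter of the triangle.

|P_1P_2| = √((0)² + (5)²) = √25 = 5
|P_2P_3| = √((-12)² + (-5)²) = √169 = 13
|P_3P_1| = √((12)² + (0)²) = √144 = 12
Perimeter = 5 + 13 + 12 = 30.

30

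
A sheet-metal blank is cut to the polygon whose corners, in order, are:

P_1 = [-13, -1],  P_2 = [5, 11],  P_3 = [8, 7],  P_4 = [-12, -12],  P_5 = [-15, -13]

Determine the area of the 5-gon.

190.5

Σ = (-138) + (-53) + (-12) + (-24) + (-154) = -381
Area = |Σ|/2 = 190.5.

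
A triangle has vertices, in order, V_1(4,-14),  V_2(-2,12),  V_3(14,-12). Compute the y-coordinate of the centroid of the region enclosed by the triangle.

Apply the surveyor's formula. First the cross-terms c_i = x_i·y_{i+1} − x_{i+1}·y_i:
  20, -144, -148  ⇒  2A = -272, A = -136.
Then Σ (y_i + y_{i+1})·c_i = 3808, so ȳ = 3808 / (6·(-136)) = -14/3.

-14/3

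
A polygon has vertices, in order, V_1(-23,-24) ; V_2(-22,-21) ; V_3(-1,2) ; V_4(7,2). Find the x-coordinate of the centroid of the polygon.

-224/31

Apply the shoelace (surveyor's) formula. First the cross-terms c_i = x_i·y_{i+1} − x_{i+1}·y_i:
  -45, -65, -16, -122  ⇒  2A = -248, A = -124.
Then Σ (x_i + x_{i+1})·c_i = 5376, so x̄ = 5376 / (6·(-124)) = -224/31.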